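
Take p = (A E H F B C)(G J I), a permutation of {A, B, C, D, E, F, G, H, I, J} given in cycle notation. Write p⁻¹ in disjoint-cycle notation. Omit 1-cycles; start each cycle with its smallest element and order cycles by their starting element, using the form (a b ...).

(A C B F H E)(G I J)

The inverse reverses each cycle.
Reversing each cycle of p and rotating so the smallest element leads gives (A C B F H E)(G I J).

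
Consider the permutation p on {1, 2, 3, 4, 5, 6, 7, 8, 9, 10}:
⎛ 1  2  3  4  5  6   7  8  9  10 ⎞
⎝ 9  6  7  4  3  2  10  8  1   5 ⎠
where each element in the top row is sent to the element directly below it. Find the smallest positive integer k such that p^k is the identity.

Writing p as disjoint cycles, the cycle lengths are 4, 2, 2, 1, 1.
The order of p is the least common multiple of its cycle lengths: lcm(4, 2, 2) = 4.

4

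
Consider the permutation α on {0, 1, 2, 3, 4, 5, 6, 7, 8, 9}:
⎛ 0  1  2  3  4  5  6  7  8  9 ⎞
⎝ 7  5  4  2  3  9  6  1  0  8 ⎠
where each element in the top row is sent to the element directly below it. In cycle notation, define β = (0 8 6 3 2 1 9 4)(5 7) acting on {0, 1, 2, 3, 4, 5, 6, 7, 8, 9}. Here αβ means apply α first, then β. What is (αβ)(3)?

(αβ)(3) = β(α(3)). α(3) = 2, then β(2) = 1. So (αβ)(3) = 1.

1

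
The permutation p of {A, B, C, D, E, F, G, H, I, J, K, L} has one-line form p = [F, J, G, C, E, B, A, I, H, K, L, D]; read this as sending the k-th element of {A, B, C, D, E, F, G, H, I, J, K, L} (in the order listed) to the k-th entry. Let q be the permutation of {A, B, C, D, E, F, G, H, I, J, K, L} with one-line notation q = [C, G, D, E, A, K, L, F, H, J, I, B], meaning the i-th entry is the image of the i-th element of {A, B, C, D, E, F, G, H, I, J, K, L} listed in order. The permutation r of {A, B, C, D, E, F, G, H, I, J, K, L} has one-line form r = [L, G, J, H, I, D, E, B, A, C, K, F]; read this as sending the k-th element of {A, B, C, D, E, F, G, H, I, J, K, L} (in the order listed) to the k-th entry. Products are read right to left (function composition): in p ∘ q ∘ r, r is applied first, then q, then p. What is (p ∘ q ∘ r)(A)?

Chase A: r(A) = L; q(L) = B; p(B) = J. Hence (p ∘ q ∘ r)(A) = J.

J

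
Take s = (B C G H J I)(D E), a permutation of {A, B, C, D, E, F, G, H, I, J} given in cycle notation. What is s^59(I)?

J

I lies in the 6-cycle (B C G H J I).
Powers repeat with period 6 on this cycle, and 59 mod 6 = 5, so s^59(I) = s^5(I).
Advancing 5 steps from I: I → B → C → G → H → J.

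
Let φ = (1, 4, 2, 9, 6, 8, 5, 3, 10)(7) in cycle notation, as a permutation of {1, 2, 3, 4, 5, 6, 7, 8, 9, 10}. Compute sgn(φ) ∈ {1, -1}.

1

The cycle lengths are 9, 1.
A cycle is odd iff its length is even; φ has 0 even-length cycles, so sgn(φ) = (−1)^0 and φ is even.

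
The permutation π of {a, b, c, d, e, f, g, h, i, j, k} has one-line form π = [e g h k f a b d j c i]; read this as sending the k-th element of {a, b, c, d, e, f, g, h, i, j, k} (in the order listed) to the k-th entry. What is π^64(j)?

k

Tracing j → c → … returns to j after 6 steps, so j lies in a 6-cycle (c, h, d, k, i, j).
Since the cycle has length 6, π^64 acts on it the same as π^4 (64 mod 6 = 4).
Advancing 4 steps from j: j → c → h → d → k.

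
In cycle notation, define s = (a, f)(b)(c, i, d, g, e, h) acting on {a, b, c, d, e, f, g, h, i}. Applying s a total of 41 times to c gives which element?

c lies in the 6-cycle (c, i, d, g, e, h).
Since the cycle has length 6, s^41 acts on it the same as s^5 (41 mod 6 = 5).
Advancing 5 steps from c: c → i → d → g → e → h.

h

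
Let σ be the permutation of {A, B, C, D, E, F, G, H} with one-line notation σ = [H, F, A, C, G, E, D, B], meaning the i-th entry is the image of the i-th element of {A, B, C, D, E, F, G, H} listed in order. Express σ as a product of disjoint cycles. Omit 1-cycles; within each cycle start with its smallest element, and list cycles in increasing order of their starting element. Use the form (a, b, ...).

From A: A → H → B → F → E → G → D → C → A, closing the cycle (A, H, B, F, E, G, D, C).
Continuing from each remaining unvisited element yields (A, H, B, F, E, G, D, C).

(A, H, B, F, E, G, D, C)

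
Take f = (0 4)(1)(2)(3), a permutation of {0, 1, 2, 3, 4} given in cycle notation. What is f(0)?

In the cycle (0 4), 0 is followed by 4, so f(0) = 4.

4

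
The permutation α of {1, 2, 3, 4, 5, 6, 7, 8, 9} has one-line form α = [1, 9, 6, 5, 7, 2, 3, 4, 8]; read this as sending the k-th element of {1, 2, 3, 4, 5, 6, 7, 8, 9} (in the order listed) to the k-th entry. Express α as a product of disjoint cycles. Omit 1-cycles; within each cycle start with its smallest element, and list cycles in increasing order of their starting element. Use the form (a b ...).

Iterating α from 2 gives 2 → 9 → 8 → 4 → 5 → 7 → 3 → 6 → 2; that is the 8-cycle (2 9 8 4 5 7 3 6).
Continuing from each remaining unvisited element yields (2 9 8 4 5 7 3 6).

(2 9 8 4 5 7 3 6)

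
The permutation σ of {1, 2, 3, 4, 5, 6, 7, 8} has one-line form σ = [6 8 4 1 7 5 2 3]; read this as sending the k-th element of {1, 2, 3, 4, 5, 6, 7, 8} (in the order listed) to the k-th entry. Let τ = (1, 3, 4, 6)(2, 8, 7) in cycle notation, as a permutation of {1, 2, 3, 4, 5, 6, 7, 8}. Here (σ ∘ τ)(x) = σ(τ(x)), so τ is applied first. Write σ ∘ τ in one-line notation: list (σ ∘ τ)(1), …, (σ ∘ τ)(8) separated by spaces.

(σ ∘ τ)(x) = σ(τ(x)). Computing each image: σ(τ(1)) = σ(3) = 4, σ(τ(2)) = σ(8) = 3, σ(τ(3)) = σ(4) = 1, σ(τ(4)) = σ(6) = 5, σ(τ(5)) = σ(5) = 7, σ(τ(6)) = σ(1) = 6, σ(τ(7)) = σ(2) = 8, σ(τ(8)) = σ(7) = 2.
Hence σ ∘ τ = [4 3 1 5 7 6 8 2].

4 3 1 5 7 6 8 2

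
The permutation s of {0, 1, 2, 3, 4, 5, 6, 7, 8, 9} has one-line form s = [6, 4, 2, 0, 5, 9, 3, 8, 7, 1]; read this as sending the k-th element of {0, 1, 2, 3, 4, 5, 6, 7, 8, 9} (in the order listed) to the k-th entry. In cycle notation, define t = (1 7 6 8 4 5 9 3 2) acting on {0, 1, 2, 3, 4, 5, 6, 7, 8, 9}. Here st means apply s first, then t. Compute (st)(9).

7

s(9) = 1, then t(1) = 7; composing gives (st)(9) = 7.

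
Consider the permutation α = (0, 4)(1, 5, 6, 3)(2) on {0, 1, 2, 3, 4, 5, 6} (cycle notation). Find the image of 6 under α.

6 appears in (1, 5, 6, 3); the next entry (wrapping around) is 3.

3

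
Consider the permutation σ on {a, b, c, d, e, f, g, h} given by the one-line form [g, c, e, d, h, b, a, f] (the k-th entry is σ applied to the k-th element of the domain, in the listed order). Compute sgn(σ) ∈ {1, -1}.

-1

In disjoint-cycle form the cycle lengths are 5, 2, 1.
A cycle of length ℓ contributes ℓ−1 transpositions, so σ is a product of 4 + 1 = 5 transpositions — odd.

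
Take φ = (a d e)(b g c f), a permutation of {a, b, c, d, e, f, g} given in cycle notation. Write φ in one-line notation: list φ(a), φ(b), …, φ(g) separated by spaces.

Each element maps to the next entry in its cycle (wrapping to the front): a↦d, b↦g, c↦f, d↦e, e↦a, f↦b, g↦c.
So the one-line form is d g f e a b c.

d g f e a b c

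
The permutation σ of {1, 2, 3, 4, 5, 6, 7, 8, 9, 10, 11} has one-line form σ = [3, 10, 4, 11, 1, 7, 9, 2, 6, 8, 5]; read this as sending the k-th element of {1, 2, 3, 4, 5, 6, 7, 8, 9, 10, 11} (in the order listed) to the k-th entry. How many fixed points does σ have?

0

No element satisfies σ(x) = x, so there are 0 fixed points.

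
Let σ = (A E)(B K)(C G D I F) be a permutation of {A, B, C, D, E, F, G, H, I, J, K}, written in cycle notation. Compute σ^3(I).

G

I lies in the 5-cycle (C G D I F).
Stepping 3 places around the cycle: I → F → C → G.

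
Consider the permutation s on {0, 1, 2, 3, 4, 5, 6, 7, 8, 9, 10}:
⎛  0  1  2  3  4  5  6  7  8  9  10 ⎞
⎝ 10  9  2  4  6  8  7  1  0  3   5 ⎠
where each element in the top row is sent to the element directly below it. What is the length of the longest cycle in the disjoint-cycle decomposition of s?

6

Decomposing into disjoint cycles gives (0 10 5 8)(1 9 3 4 6 7); the longest has length 6.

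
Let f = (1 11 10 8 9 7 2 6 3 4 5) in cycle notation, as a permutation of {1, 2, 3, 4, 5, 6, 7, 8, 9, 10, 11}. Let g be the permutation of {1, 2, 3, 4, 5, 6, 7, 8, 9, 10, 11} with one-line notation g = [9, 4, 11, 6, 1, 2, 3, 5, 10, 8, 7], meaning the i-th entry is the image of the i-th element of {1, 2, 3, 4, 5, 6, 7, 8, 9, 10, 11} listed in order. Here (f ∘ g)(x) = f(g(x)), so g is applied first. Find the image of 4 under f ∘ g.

3

First apply g: g(4) = 6, then f(6) = 3. Thus (f ∘ g)(4) = 3.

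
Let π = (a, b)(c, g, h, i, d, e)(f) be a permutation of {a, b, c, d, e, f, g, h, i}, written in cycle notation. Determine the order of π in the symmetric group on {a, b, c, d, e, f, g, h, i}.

The cycle type of π is (6, 2, 1).
The order of π is the least common multiple of its cycle lengths: lcm(6, 2) = 6.

6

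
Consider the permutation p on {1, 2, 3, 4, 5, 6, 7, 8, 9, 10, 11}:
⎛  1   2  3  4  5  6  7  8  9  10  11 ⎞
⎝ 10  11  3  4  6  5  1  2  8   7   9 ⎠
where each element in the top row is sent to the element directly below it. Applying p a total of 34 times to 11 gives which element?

8

Tracing 11 → 9 → … returns to 11 after 4 steps, so 11 lies in a 4-cycle (2, 11, 9, 8).
Powers repeat with period 4 on this cycle, and 34 mod 4 = 2, so p^34(11) = p^2(11).
Stepping 2 places around the cycle: 11 → 9 → 8.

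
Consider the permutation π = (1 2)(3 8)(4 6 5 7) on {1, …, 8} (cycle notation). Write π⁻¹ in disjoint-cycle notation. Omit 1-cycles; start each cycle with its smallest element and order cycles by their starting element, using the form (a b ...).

(1 2)(3 8)(4 7 5 6)

Inverting a permutation written in cycle notation just reverses the order within every cycle.
After reversing and putting each cycle's least element first, π⁻¹ = (1 2)(3 8)(4 7 5 6).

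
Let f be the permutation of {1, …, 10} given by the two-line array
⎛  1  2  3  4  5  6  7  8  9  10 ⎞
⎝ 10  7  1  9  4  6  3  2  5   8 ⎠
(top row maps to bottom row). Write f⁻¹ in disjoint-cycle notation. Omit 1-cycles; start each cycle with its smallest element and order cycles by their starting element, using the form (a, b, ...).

(1, 3, 7, 2, 8, 10)(4, 5, 9)

The cycle decomposition of f is (1, 10, 8, 2, 7, 3)(4, 9, 5).
Reversing each cycle (and rotating so the smallest element leads) gives f⁻¹ = (1, 3, 7, 2, 8, 10)(4, 5, 9).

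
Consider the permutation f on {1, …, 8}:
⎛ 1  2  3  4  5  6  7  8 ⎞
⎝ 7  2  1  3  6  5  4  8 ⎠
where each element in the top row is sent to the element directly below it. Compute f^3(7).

1

Tracing 7 → 4 → … returns to 7 after 4 steps, so 7 lies in a 4-cycle (1, 7, 4, 3).
Stepping 3 places around the cycle: 7 → 4 → 3 → 1.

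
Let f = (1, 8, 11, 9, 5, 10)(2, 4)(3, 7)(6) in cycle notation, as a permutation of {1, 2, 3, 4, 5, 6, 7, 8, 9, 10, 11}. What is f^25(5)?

10

5 lies in the 6-cycle (1, 8, 11, 9, 5, 10).
Since the cycle has length 6, f^25 acts on it the same as f^1 (25 mod 6 = 1).
Stepping 1 place around the cycle: 5 → 10.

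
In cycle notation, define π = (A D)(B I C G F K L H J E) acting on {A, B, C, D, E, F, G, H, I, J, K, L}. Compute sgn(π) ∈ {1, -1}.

1

The cycle lengths are 10, 2.
A cycle is odd iff its length is even; π has 2 even-length cycles, so sgn(π) = (−1)^2 and π is even.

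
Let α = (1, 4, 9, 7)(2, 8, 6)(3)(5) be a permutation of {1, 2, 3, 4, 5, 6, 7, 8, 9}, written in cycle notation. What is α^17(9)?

9 lies in the 4-cycle (1, 4, 9, 7).
On a 4-cycle, α^4 is the identity, so α^17 = α^1 there (17 ≡ 1 mod 4).
Advancing 1 step from 9: 9 → 7.

7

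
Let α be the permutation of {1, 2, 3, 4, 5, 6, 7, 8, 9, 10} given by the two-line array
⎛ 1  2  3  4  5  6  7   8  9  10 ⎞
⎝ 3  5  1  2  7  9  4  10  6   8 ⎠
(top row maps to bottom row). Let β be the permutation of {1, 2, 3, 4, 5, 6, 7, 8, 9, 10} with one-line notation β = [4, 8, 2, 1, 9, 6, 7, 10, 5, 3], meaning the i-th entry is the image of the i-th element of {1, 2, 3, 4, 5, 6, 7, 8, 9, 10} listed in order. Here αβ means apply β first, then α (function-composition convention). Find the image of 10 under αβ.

β(10) = 3, then α(3) = 1; composing gives (αβ)(10) = 1.

1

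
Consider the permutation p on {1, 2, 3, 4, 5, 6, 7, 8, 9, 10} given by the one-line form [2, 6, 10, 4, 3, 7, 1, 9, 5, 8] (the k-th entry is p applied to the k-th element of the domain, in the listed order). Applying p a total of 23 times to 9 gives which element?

10

Tracing 9 → 5 → … returns to 9 after 5 steps, so 9 lies in a 5-cycle (3, 10, 8, 9, 5).
On a 5-cycle, p^5 is the identity, so p^23 = p^3 there (23 ≡ 3 mod 5).
Advancing 3 steps from 9: 9 → 5 → 3 → 10.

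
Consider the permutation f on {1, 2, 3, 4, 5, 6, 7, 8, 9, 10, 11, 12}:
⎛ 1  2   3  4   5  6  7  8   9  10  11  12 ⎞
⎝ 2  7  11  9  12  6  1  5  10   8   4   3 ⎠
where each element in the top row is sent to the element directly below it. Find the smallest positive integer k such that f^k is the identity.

Decomposing into disjoint cycles gives cycle lengths 8, 3, 1.
The order is lcm(8, 3) = 24.

24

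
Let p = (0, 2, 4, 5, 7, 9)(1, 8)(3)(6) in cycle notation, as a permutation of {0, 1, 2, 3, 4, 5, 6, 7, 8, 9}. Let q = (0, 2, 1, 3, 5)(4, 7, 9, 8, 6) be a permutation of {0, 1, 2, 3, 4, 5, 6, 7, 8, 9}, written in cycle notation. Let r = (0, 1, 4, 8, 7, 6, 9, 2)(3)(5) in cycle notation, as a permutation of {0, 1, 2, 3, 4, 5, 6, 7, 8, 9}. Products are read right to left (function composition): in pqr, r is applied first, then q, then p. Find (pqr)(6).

1

(pqr)(6) = p(q(r(6))). r(6) = 9, then q(9) = 8, then p(8) = 1, so the result is 1.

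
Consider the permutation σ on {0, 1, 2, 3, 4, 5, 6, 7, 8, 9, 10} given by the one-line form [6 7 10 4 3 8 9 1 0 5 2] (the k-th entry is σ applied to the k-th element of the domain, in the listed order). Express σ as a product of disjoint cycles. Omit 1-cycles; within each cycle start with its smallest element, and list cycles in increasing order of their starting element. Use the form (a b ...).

Iterating σ from 0 gives 0 → 6 → 9 → 5 → 8 → 0; that is the 5-cycle (0 6 9 5 8).
Continuing from each remaining unvisited element yields (0 6 9 5 8)(1 7)(2 10)(3 4).

(0 6 9 5 8)(1 7)(2 10)(3 4)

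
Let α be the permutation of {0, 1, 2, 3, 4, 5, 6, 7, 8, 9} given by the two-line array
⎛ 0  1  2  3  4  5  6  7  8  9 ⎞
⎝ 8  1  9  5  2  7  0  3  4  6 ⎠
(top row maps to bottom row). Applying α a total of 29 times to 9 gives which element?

2

Tracing 9 → 6 → … returns to 9 after 6 steps, so 9 lies in a 6-cycle (0, 8, 4, 2, 9, 6).
Since the cycle has length 6, α^29 acts on it the same as α^5 (29 mod 6 = 5).
Stepping 5 places around the cycle: 9 → 6 → 0 → 8 → 4 → 2.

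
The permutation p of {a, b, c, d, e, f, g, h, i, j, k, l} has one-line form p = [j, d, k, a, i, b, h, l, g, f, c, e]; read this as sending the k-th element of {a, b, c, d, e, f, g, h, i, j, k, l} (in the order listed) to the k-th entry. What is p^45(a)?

a

Tracing a → j → … returns to a after 5 steps, so a lies in a 5-cycle (a j f b d).
Powers repeat with period 5 on this cycle, and 45 mod 5 = 0, so p^45(a) = p^0(a).
So p^45(a) = a.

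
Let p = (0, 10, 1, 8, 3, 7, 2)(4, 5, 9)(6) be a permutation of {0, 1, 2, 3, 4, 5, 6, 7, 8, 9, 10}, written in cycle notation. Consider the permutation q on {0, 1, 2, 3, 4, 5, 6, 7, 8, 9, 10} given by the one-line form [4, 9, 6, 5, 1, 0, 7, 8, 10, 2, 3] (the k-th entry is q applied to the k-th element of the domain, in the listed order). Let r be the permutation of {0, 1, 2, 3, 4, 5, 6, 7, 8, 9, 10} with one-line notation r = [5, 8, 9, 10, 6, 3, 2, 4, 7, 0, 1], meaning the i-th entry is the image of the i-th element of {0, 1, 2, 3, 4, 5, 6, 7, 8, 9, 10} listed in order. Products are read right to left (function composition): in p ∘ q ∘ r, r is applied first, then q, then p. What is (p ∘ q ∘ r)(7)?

Chase 7: r(7) = 4; q(4) = 1; p(1) = 8. Hence (p ∘ q ∘ r)(7) = 8.

8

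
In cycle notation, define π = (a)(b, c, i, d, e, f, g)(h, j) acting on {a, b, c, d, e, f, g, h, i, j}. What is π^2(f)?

b

f lies in the 7-cycle (b, c, i, d, e, f, g).
Advancing 2 steps from f: f → g → b.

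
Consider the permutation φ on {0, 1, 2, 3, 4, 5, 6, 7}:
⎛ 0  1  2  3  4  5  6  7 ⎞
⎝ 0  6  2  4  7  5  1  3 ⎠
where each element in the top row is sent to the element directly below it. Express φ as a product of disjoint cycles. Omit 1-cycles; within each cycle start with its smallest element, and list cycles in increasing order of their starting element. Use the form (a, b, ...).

Start at 1 and follow images: 1 → 6 → 1, giving the cycle (1, 6).
Continuing from each remaining unvisited element yields (1, 6)(3, 4, 7).

(1, 6)(3, 4, 7)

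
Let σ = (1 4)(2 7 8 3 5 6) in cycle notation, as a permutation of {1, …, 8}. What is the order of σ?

6

The disjoint cycles have lengths 6, 2.
The order is lcm(6, 2) = 6.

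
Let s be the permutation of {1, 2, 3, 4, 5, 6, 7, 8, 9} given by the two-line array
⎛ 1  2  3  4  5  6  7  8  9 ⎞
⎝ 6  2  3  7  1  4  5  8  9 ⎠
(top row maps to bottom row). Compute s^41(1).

Tracing 1 → 6 → … returns to 1 after 5 steps, so 1 lies in a 5-cycle (1, 6, 4, 7, 5).
On a 5-cycle, s^5 is the identity, so s^41 = s^1 there (41 ≡ 1 mod 5).
Advancing 1 step from 1: 1 → 6.

6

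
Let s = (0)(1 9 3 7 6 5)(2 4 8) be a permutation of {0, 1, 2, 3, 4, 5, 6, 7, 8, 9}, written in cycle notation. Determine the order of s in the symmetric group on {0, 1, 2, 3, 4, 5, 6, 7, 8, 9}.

6

The disjoint cycles have lengths 6, 3, 1.
Since disjoint cycles commute, ord(s) = lcm(6, 3) = 6.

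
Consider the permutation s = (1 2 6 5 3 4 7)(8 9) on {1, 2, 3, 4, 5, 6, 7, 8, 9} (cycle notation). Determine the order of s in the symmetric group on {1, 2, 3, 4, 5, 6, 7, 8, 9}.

The cycle type of s is (7, 2).
Since disjoint cycles commute, ord(s) = lcm(7, 2) = 14.

14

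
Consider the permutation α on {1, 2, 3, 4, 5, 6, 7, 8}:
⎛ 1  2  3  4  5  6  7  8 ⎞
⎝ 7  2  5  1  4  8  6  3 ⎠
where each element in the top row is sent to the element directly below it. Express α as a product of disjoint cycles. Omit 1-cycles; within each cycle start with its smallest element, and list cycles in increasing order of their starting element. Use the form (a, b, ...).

(1, 7, 6, 8, 3, 5, 4)

From 1: 1 → 7 → 6 → 8 → 3 → 5 → 4 → 1, closing the cycle (1, 7, 6, 8, 3, 5, 4).
Repeating from the next unused element and collecting all non-trivial cycles gives (1, 7, 6, 8, 3, 5, 4).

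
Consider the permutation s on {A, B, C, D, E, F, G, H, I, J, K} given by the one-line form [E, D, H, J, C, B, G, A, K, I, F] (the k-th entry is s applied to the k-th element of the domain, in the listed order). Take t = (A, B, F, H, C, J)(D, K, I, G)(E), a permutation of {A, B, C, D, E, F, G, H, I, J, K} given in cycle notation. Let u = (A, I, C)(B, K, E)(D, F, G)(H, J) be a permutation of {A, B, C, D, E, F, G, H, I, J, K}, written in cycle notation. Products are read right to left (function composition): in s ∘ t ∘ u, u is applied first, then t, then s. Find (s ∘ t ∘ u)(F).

(s ∘ t ∘ u)(F) = s(t(u(F))). u(F) = G, then t(G) = D, then s(D) = J, so the result is J.

J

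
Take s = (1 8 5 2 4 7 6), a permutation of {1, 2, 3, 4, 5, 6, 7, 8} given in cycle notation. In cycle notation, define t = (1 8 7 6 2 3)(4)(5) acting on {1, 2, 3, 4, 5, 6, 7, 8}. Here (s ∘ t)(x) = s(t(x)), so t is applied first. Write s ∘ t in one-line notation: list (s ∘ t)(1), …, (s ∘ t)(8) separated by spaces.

5 3 8 7 2 4 1 6

(s ∘ t)(x) = s(t(x)). Computing each image: s(t(1)) = s(8) = 5, s(t(2)) = s(3) = 3, s(t(3)) = s(1) = 8, s(t(4)) = s(4) = 7, s(t(5)) = s(5) = 2, s(t(6)) = s(2) = 4, s(t(7)) = s(6) = 1, s(t(8)) = s(7) = 6.
Hence s ∘ t = [5 3 8 7 2 4 1 6].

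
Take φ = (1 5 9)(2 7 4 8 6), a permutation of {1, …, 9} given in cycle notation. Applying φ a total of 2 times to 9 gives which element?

5

9 lies in the 3-cycle (1 5 9).
Stepping 2 places around the cycle: 9 → 1 → 5.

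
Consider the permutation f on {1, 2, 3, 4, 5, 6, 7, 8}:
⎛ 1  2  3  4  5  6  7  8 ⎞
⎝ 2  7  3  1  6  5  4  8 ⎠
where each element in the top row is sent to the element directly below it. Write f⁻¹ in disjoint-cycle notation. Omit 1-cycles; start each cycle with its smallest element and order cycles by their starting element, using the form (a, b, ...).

(1, 4, 7, 2)(5, 6)

The cycle decomposition of f is (1, 2, 7, 4)(5, 6).
The inverse reverses every cycle; in canonical form, f⁻¹ = (1, 4, 7, 2)(5, 6).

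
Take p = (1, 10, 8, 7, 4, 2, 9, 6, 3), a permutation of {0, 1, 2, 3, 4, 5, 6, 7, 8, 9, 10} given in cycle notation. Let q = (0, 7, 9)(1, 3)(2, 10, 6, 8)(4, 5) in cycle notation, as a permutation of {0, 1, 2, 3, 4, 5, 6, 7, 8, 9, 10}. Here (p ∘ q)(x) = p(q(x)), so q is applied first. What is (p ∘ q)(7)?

q(7) = 9, then p(9) = 6; composing gives (p ∘ q)(7) = 6.

6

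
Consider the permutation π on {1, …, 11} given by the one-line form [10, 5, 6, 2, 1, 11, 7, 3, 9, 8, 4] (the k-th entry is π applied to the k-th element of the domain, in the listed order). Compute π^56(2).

1

Tracing 2 → 5 → … returns to 2 after 9 steps, so 2 lies in a 9-cycle (1, 10, 8, 3, 6, 11, 4, 2, 5).
Powers repeat with period 9 on this cycle, and 56 mod 9 = 2, so π^56(2) = π^2(2).
Advancing 2 steps from 2: 2 → 5 → 1.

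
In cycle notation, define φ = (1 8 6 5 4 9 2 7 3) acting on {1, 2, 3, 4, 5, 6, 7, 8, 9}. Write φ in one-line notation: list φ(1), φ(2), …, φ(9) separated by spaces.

8 7 1 9 4 5 3 6 2

Each element maps to the next entry in its cycle (wrapping to the front): 1↦8, 2↦7, 3↦1, 4↦9, 5↦4, 6↦5, 7↦3, 8↦6, 9↦2.
So the one-line form is 8 7 1 9 4 5 3 6 2.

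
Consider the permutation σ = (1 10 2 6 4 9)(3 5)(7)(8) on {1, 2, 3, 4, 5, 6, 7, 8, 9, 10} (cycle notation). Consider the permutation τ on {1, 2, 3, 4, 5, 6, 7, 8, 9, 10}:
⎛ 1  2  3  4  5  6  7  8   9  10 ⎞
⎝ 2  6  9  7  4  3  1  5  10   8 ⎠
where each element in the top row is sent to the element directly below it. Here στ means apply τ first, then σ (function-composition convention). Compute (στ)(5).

9

(στ)(5) = σ(τ(5)). τ(5) = 4, then σ(4) = 9. So (στ)(5) = 9.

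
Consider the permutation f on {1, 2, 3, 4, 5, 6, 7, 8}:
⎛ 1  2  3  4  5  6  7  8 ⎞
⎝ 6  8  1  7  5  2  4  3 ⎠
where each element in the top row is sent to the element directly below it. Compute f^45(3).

Tracing 3 → 1 → … returns to 3 after 5 steps, so 3 lies in a 5-cycle (1, 6, 2, 8, 3).
On a 5-cycle, f^5 is the identity, so f^45 = f^0 there (45 ≡ 0 mod 5).
So f^45(3) = 3.

3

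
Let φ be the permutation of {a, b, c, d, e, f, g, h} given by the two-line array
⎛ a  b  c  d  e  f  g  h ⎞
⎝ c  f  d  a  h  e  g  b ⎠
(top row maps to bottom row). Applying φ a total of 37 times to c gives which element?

Tracing c → d → … returns to c after 3 steps, so c lies in a 3-cycle (a c d).
Since the cycle has length 3, φ^37 acts on it the same as φ^1 (37 mod 3 = 1).
Stepping 1 place around the cycle: c → d.

d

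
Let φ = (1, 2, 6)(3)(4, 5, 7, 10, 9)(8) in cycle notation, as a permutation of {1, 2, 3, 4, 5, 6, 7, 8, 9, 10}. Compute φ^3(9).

7

9 lies in the 5-cycle (4, 5, 7, 10, 9).
Stepping 3 places around the cycle: 9 → 4 → 5 → 7.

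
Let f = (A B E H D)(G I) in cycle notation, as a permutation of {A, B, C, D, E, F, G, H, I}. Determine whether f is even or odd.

The cycle lengths are 5, 2, 1, 1.
A cycle of length ℓ contributes ℓ−1 transpositions, so f is a product of 4 + 1 = 5 transpositions — odd.

odd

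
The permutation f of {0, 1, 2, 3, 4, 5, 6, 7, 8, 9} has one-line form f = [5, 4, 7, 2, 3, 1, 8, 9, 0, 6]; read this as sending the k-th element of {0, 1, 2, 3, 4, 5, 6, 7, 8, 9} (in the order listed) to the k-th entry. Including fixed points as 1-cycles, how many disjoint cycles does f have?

The cycle decomposition is (0 5 1 4 3 2 7 9 6 8), which has 1 cycle (counting 1-cycles).

1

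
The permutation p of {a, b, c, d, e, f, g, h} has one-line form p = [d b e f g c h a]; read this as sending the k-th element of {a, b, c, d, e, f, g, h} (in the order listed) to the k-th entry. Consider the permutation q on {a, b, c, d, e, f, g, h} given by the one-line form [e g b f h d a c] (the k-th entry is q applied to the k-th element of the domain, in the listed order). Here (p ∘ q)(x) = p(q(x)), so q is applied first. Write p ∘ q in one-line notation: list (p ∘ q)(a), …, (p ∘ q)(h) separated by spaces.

(p ∘ q)(x) = p(q(x)). Computing each image: p(q(a)) = p(e) = g, p(q(b)) = p(g) = h, p(q(c)) = p(b) = b, p(q(d)) = p(f) = c, p(q(e)) = p(h) = a, p(q(f)) = p(d) = f, p(q(g)) = p(a) = d, p(q(h)) = p(c) = e.
Hence p ∘ q = [g h b c a f d e].

g h b c a f d e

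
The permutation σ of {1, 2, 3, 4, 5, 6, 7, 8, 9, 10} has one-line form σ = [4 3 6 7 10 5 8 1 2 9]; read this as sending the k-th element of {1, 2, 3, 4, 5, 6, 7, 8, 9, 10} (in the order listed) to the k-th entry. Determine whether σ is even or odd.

In disjoint-cycle form the cycle lengths are 6, 4.
A cycle is odd iff its length is even; σ has 2 even-length cycles, so sgn(σ) = (−1)^2 and σ is even.

even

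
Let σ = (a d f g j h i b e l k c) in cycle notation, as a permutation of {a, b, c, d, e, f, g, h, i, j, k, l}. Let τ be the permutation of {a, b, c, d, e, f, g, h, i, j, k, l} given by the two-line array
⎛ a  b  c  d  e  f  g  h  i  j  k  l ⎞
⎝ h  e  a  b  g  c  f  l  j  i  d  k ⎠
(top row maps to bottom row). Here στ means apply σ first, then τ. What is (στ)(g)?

i

(στ)(g) = τ(σ(g)). σ(g) = j, then τ(j) = i. So (στ)(g) = i.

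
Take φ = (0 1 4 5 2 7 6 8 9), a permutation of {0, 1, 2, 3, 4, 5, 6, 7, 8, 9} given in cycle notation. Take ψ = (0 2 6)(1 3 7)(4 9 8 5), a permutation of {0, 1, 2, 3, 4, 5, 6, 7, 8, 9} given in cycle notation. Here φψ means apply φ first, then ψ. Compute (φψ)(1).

(φψ)(1) = ψ(φ(1)). φ(1) = 4, then ψ(4) = 9. So (φψ)(1) = 9.

9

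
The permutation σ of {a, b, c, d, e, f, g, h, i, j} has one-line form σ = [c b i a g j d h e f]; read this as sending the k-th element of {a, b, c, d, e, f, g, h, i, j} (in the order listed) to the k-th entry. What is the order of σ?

The disjoint-cycle form of σ has cycle lengths 6, 2, 1, 1.
The order of σ is the least common multiple of its cycle lengths: lcm(6, 2) = 6.

6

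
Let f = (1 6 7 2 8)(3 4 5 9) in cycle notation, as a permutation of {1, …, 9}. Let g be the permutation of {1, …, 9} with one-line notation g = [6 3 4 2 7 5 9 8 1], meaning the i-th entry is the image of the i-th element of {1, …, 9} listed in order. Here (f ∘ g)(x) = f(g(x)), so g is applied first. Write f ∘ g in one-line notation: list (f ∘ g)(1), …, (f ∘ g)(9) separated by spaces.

(f ∘ g)(x) = f(g(x)). Computing each image: f(g(1)) = f(6) = 7, f(g(2)) = f(3) = 4, f(g(3)) = f(4) = 5, f(g(4)) = f(2) = 8, f(g(5)) = f(7) = 2, f(g(6)) = f(5) = 9, f(g(7)) = f(9) = 3, f(g(8)) = f(8) = 1, f(g(9)) = f(1) = 6.
Hence f ∘ g = [7 4 5 8 2 9 3 1 6].

7 4 5 8 2 9 3 1 6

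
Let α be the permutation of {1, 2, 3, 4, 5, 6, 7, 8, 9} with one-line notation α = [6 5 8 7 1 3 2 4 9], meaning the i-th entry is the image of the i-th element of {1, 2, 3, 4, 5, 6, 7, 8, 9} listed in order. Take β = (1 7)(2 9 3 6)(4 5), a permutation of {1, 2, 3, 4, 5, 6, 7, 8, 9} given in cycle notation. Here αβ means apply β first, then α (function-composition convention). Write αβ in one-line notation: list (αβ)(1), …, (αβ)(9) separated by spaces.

2 9 3 1 7 5 6 4 8

(αβ)(x) = α(β(x)). Computing each image: α(β(1)) = α(7) = 2, α(β(2)) = α(9) = 9, α(β(3)) = α(6) = 3, α(β(4)) = α(5) = 1, α(β(5)) = α(4) = 7, α(β(6)) = α(2) = 5, α(β(7)) = α(1) = 6, α(β(8)) = α(8) = 4, α(β(9)) = α(3) = 8.
Hence αβ = [2 9 3 1 7 5 6 4 8].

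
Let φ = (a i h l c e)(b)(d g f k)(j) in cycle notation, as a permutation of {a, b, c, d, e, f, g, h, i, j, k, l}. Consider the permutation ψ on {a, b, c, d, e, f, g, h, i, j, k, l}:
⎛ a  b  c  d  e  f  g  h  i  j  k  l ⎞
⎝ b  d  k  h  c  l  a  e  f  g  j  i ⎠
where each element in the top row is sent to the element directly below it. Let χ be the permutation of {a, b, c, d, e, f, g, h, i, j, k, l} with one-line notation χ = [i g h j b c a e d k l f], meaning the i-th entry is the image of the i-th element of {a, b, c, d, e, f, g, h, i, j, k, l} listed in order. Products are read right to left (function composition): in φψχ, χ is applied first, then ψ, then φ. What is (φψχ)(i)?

l

Chase i: χ(i) = d; ψ(d) = h; φ(h) = l. Hence (φψχ)(i) = l.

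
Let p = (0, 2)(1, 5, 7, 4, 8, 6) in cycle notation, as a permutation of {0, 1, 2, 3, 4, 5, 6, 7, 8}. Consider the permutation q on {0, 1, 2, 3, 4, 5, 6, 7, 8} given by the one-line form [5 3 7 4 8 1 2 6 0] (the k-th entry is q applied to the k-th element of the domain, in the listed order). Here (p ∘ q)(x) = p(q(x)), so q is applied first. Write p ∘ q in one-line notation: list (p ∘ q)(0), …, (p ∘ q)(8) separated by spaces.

(p ∘ q)(x) = p(q(x)). Computing each image: p(q(0)) = p(5) = 7, p(q(1)) = p(3) = 3, p(q(2)) = p(7) = 4, p(q(3)) = p(4) = 8, p(q(4)) = p(8) = 6, p(q(5)) = p(1) = 5, p(q(6)) = p(2) = 0, p(q(7)) = p(6) = 1, p(q(8)) = p(0) = 2.
Hence p ∘ q = [7 3 4 8 6 5 0 1 2].

7 3 4 8 6 5 0 1 2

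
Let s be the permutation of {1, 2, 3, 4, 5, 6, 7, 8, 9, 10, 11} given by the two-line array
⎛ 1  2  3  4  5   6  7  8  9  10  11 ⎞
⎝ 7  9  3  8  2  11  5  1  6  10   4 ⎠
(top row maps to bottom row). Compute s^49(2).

4

Tracing 2 → 9 → … returns to 2 after 9 steps, so 2 lies in a 9-cycle (1, 7, 5, 2, 9, 6, 11, 4, 8).
Since the cycle has length 9, s^49 acts on it the same as s^4 (49 mod 9 = 4).
Stepping 4 places around the cycle: 2 → 9 → 6 → 11 → 4.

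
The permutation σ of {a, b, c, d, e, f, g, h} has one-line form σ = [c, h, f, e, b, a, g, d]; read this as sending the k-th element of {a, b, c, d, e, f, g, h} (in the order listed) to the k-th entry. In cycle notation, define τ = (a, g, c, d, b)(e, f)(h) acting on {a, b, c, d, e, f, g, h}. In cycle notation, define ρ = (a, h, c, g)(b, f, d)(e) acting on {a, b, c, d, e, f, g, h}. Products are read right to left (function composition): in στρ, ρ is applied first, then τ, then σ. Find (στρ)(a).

d

Apply the permutations in order: ρ(a) = h, then τ(h) = h, then σ(h) = d. So (στρ)(a) = d.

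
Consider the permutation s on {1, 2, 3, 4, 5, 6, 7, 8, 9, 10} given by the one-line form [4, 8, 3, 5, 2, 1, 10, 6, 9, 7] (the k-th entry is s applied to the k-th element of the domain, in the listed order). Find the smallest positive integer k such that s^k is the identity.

The disjoint-cycle form of s has cycle lengths 6, 2, 1, 1.
Since disjoint cycles commute, ord(s) = lcm(6, 2) = 6.

6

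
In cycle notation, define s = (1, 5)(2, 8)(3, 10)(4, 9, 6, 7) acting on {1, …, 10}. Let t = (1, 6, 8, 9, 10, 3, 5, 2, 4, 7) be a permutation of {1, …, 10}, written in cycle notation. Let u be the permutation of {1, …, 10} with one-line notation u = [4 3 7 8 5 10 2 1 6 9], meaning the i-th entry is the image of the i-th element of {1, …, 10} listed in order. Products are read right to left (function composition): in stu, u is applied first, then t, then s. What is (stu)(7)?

Chase 7: u(7) = 2; t(2) = 4; s(4) = 9. Hence (stu)(7) = 9.

9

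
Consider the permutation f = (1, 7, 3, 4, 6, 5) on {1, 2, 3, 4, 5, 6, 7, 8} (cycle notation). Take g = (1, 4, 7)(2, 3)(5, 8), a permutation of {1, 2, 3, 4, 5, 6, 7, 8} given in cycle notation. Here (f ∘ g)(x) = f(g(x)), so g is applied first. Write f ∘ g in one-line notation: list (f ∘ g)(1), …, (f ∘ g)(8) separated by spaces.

6 4 2 3 8 5 7 1

Chase each element through g then f: 1 → 4 → 6; 2 → 3 → 4; 3 → 2 → 2; 4 → 7 → 3; 5 → 8 → 8; 6 → 6 → 5; 7 → 1 → 7; 8 → 5 → 1.
Collecting the images, f ∘ g = [6 4 2 3 8 5 7 1].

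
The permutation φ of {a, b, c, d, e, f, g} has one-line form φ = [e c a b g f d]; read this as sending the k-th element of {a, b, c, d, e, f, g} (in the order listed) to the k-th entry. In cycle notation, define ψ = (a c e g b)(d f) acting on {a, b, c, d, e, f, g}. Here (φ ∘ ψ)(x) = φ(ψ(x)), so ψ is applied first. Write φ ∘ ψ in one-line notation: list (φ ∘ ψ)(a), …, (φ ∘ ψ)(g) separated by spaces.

For each element, apply ψ then φ: a → c → a; b → a → e; c → e → g; d → f → f; e → g → d; f → d → b; g → b → c.
So φ ∘ ψ in one-line form is a e g f d b c.

a e g f d b c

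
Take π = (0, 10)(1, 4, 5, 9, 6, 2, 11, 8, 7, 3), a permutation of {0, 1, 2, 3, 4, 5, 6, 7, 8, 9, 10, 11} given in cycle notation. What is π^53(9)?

9 lies in the 10-cycle (1, 4, 5, 9, 6, 2, 11, 8, 7, 3).
On a 10-cycle, π^10 is the identity, so π^53 = π^3 there (53 ≡ 3 mod 10).
Advancing 3 steps from 9: 9 → 6 → 2 → 11.

11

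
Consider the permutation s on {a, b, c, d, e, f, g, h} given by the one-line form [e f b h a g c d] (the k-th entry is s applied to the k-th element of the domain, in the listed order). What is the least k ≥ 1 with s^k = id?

Writing s as disjoint cycles, the cycle lengths are 4, 2, 2.
The order of s is the least common multiple of its cycle lengths: lcm(4, 2, 2) = 4.

4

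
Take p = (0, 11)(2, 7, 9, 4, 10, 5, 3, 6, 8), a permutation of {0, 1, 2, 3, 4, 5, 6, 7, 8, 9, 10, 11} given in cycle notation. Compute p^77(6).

4

6 lies in the 9-cycle (2, 7, 9, 4, 10, 5, 3, 6, 8).
On a 9-cycle, p^9 is the identity, so p^77 = p^5 there (77 ≡ 5 mod 9).
Advancing 5 steps from 6: 6 → 8 → 2 → 7 → 9 → 4.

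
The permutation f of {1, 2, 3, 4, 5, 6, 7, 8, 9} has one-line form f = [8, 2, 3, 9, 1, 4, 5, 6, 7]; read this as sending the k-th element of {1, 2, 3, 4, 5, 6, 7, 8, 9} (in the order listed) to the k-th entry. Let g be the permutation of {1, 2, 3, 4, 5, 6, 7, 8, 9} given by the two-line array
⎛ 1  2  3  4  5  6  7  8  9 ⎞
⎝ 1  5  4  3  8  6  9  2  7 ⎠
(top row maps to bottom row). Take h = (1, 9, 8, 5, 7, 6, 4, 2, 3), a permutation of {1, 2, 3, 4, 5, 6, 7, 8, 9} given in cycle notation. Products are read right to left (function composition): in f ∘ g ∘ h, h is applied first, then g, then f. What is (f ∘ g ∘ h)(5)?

Chase 5: h(5) = 7; g(7) = 9; f(9) = 7. Hence (f ∘ g ∘ h)(5) = 7.

7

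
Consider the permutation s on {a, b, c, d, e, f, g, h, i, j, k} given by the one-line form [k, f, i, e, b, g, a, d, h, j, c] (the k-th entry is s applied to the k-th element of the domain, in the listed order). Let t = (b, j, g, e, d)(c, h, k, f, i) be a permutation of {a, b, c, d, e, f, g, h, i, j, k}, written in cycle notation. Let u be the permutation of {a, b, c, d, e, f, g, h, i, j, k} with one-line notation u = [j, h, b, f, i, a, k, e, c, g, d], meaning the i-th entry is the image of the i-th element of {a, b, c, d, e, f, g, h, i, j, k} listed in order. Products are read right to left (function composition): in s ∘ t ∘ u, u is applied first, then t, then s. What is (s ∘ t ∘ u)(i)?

Chase i: u(i) = c; t(c) = h; s(h) = d. Hence (s ∘ t ∘ u)(i) = d.

d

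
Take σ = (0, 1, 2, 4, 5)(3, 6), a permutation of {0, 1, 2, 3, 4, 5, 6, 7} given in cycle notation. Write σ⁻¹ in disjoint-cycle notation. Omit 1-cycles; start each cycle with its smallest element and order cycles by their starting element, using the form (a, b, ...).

Inverting a permutation written in cycle notation just reverses the order within every cycle.
Reversing each cycle of σ and rotating so the smallest element leads gives (0, 5, 4, 2, 1)(3, 6).

(0, 5, 4, 2, 1)(3, 6)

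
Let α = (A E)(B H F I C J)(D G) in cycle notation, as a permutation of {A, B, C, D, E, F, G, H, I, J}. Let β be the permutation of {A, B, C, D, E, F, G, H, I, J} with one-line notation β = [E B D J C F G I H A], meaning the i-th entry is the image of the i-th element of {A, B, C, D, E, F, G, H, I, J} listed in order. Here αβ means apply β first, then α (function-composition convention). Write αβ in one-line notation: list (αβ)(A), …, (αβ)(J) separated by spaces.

(αβ)(x) = α(β(x)). Computing each image: α(β(A)) = α(E) = A, α(β(B)) = α(B) = H, α(β(C)) = α(D) = G, α(β(D)) = α(J) = B, α(β(E)) = α(C) = J, α(β(F)) = α(F) = I, α(β(G)) = α(G) = D, α(β(H)) = α(I) = C, α(β(I)) = α(H) = F, α(β(J)) = α(A) = E.
Hence αβ = [A H G B J I D C F E].

A H G B J I D C F E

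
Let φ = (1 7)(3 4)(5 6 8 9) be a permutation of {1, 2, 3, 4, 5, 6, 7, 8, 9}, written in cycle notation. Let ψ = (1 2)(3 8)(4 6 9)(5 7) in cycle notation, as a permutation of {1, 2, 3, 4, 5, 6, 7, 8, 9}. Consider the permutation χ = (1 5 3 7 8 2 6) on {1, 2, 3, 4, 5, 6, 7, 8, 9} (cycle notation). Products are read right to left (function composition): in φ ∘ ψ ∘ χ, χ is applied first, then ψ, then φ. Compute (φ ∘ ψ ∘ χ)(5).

Chase 5: χ(5) = 3; ψ(3) = 8; φ(8) = 9. Hence (φ ∘ ψ ∘ χ)(5) = 9.

9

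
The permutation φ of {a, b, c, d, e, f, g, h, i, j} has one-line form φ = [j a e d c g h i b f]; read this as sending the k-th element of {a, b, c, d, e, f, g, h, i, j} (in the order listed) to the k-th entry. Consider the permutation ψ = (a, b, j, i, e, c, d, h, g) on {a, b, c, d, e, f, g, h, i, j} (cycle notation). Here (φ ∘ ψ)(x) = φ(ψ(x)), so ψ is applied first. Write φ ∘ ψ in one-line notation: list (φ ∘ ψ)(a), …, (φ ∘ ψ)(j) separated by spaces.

a f d i e g j h c b

Chase each element through ψ then φ: a → b → a; b → j → f; c → d → d; d → h → i; e → c → e; f → f → g; g → a → j; h → g → h; i → e → c; j → i → b.
Collecting the images, φ ∘ ψ = [a f d i e g j h c b].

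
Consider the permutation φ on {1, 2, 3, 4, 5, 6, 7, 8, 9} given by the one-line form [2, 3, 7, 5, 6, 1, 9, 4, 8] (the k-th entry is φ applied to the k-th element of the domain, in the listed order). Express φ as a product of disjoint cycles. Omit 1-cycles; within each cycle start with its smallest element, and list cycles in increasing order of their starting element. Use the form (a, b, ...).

(1, 2, 3, 7, 9, 8, 4, 5, 6)

Start at 1 and follow images: 1 → 2 → 3 → 7 → 9 → 8 → 4 → 5 → 6 → 1, giving the cycle (1, 2, 3, 7, 9, 8, 4, 5, 6).
Repeating from the next unused element and collecting all non-trivial cycles gives (1, 2, 3, 7, 9, 8, 4, 5, 6).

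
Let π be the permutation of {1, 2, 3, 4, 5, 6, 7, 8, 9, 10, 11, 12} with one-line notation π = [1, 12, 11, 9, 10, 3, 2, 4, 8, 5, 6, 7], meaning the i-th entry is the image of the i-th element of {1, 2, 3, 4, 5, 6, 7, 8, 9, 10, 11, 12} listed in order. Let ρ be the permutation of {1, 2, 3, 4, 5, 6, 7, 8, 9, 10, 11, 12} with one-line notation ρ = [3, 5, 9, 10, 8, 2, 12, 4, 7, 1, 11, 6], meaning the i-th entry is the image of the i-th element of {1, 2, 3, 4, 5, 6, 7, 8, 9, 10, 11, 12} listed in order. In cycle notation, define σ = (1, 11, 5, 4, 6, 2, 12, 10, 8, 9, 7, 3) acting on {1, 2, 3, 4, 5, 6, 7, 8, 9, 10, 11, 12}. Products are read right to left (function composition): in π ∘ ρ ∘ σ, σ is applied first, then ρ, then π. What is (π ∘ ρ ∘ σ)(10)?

9

(π ∘ ρ ∘ σ)(10) = π(ρ(σ(10))). σ(10) = 8, then ρ(8) = 4, then π(4) = 9, so the result is 9.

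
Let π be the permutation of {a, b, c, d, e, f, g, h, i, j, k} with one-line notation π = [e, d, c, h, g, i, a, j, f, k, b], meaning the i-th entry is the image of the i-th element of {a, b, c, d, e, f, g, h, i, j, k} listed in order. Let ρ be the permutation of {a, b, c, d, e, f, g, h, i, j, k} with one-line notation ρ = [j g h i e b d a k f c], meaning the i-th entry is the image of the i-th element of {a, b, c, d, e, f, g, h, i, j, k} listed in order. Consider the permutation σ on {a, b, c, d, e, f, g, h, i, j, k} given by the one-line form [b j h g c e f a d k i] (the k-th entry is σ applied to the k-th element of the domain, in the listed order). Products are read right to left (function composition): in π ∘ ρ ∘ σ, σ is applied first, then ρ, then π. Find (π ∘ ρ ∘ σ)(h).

k

Apply the permutations in order: σ(h) = a, then ρ(a) = j, then π(j) = k. So (π ∘ ρ ∘ σ)(h) = k.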